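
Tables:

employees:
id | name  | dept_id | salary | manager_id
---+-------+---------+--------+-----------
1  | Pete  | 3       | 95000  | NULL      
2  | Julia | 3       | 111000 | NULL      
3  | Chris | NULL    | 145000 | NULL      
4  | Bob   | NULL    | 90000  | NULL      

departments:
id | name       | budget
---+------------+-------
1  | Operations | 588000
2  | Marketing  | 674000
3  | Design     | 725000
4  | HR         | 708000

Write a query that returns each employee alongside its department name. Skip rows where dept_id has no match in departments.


INNER JOIN keeps only employees rows whose dept_id matches an id in departments. Walk through each employee:
  - employee 1 (Pete): dept_id=3 -> matches Design
  - employee 2 (Julia): dept_id=3 -> matches Design
  - employee 3 (Chris): dept_id=NULL, no match -> dropped
  - employee 4 (Bob): dept_id=NULL, no match -> dropped
So 2 of 4 rows are dropped.

SQL:
SELECT a.name, b.name AS department
FROM employees a
INNER JOIN departments b ON a.dept_id = b.id

Result:
name  | department
------+-----------
Pete  | Design    
Julia | Design    


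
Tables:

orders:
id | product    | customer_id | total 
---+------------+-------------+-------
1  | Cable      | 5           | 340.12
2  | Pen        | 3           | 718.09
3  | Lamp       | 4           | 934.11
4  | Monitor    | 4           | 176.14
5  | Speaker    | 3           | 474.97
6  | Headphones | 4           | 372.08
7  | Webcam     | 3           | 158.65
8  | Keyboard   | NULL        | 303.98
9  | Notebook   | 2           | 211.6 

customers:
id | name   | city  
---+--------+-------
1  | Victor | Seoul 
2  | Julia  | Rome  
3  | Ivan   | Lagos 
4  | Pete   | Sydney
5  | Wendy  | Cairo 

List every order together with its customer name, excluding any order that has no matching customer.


INNER JOIN keeps only orders rows whose customer_id matches an id in customers. Walk through each order:
  - order 1 (Cable): customer_id=5 -> matches Wendy
  - order 2 (Pen): customer_id=3 -> matches Ivan
  - order 3 (Lamp): customer_id=4 -> matches Pete
  - order 4 (Monitor): customer_id=4 -> matches Pete
  - order 5 (Speaker): customer_id=3 -> matches Ivan
  - order 6 (Headphones): customer_id=4 -> matches Pete
  - order 7 (Webcam): customer_id=3 -> matches Ivan
  - order 8 (Keyboard): customer_id=NULL, no match -> dropped
  - order 9 (Notebook): customer_id=2 -> matches Julia
So 1 of 9 rows is dropped.

SQL:
SELECT a.product, b.name AS customer
FROM orders a
INNER JOIN customers b ON a.customer_id = b.id

Result:
product    | customer
-----------+---------
Cable      | Wendy   
Pen        | Ivan    
Lamp       | Pete    
Monitor    | Pete    
Speaker    | Ivan    
Headphones | Pete    
Webcam     | Ivan    
Notebook   | Julia   


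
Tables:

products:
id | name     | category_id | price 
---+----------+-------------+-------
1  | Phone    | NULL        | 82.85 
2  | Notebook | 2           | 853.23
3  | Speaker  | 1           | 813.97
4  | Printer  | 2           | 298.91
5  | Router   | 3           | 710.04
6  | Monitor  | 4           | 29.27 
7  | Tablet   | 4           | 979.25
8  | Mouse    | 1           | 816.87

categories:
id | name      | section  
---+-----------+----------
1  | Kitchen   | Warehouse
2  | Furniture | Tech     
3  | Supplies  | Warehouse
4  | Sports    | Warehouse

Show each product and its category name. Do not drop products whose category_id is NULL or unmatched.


LEFT JOIN keeps every row from products (the left table); where category_id has no match in categories, the category columns become NULL. Walk through each product:
  - product 1 (Phone): category_id=NULL, no match -> kept with NULL
  - product 2 (Notebook): category_id=2 -> matches Furniture
  - product 3 (Speaker): category_id=1 -> matches Kitchen
  - product 4 (Printer): category_id=2 -> matches Furniture
  - product 5 (Router): category_id=3 -> matches Supplies
  - product 6 (Monitor): category_id=4 -> matches Sports
  - product 7 (Tablet): category_id=4 -> matches Sports
  - product 8 (Mouse): category_id=1 -> matches Kitchen
All 8 rows appear; 1 has NULL category.

SQL:
SELECT a.name, b.name AS category
FROM products a
LEFT JOIN categories b ON a.category_id = b.id

Result:
name     | category 
---------+----------
Phone    | NULL     
Notebook | Furniture
Speaker  | Kitchen  
Printer  | Furniture
Router   | Supplies 
Monitor  | Sports   
Tablet   | Sports   
Mouse    | Kitchen  


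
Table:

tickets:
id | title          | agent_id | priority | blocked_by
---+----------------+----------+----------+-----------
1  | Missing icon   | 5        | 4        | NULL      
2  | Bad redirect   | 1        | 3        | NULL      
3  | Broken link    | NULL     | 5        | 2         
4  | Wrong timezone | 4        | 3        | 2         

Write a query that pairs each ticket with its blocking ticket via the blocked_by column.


This is a self-join: tickets is joined to a second copy of itself, matching each row's blocked_by to another row's id. Use LEFT JOIN so rows with blocked_by=NULL are kept.
  - ticket 1 (Missing icon): blocked_by=NULL -> NULL
  - ticket 2 (Bad redirect): blocked_by=NULL -> NULL
  - ticket 3 (Broken link): blocked_by=2 -> Bad redirect
  - ticket 4 (Wrong timezone): blocked_by=2 -> Bad redirect

SQL:
SELECT a.title AS item, b.title AS blocked_by
FROM tickets a
LEFT JOIN tickets b ON a.blocked_by = b.id

Result:
item           | blocked_by  
---------------+-------------
Missing icon   | NULL        
Bad redirect   | NULL        
Broken link    | Bad redirect
Wrong timezone | Bad redirect


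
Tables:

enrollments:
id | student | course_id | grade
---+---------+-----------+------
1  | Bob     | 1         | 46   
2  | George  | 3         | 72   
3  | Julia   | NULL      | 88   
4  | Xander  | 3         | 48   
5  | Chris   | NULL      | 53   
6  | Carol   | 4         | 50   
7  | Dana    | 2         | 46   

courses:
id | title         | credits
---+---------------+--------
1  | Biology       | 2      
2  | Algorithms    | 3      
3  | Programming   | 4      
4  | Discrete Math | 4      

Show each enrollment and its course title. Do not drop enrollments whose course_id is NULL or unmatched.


LEFT JOIN keeps every row from enrollments (the left table); where course_id has no match in courses, the course columns become NULL. Walk through each enrollment:
  - enrollment 1 (Bob): course_id=1 -> matches Biology
  - enrollment 2 (George): course_id=3 -> matches Programming
  - enrollment 3 (Julia): course_id=NULL, no match -> kept with NULL
  - enrollment 4 (Xander): course_id=3 -> matches Programming
  - enrollment 5 (Chris): course_id=NULL, no match -> kept with NULL
  - enrollment 6 (Carol): course_id=4 -> matches Discrete Math
  - enrollment 7 (Dana): course_id=2 -> matches Algorithms
All 7 rows appear; 2 have NULL course.

SQL:
SELECT a.student, b.title AS course
FROM enrollments a
LEFT JOIN courses b ON a.course_id = b.id

Result:
student | course       
--------+--------------
Bob     | Biology      
George  | Programming  
Julia   | NULL         
Xander  | Programming  
Chris   | NULL         
Carol   | Discrete Math
Dana    | Algorithms   


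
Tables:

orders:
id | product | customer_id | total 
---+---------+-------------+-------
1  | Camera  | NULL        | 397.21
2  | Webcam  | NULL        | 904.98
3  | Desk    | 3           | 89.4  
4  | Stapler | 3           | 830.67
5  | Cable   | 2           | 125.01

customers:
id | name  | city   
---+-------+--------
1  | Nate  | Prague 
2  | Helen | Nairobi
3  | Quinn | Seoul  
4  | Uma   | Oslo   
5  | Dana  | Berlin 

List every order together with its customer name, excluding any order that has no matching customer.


INNER JOIN keeps only orders rows whose customer_id matches an id in customers. Walk through each order:
  - order 1 (Camera): customer_id=NULL, no match -> dropped
  - order 2 (Webcam): customer_id=NULL, no match -> dropped
  - order 3 (Desk): customer_id=3 -> matches Quinn
  - order 4 (Stapler): customer_id=3 -> matches Quinn
  - order 5 (Cable): customer_id=2 -> matches Helen
So 2 of 5 rows are dropped.

SQL:
SELECT a.product, b.name AS customer
FROM orders a
INNER JOIN customers b ON a.customer_id = b.id

Result:
product | customer
--------+---------
Desk    | Quinn   
Stapler | Quinn   
Cable   | Helen   


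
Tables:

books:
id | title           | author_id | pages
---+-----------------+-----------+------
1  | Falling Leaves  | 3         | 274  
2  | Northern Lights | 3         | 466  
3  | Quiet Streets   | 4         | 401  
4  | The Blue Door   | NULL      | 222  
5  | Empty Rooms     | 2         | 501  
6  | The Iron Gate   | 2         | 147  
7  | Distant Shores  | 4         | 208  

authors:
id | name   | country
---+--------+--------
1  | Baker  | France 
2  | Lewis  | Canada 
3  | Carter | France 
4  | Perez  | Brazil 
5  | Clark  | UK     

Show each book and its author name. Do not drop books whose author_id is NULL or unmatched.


LEFT JOIN keeps every row from books (the left table); where author_id has no match in authors, the author columns become NULL. Walk through each book:
  - book 1 (Falling Leaves): author_id=3 -> matches Carter
  - book 2 (Northern Lights): author_id=3 -> matches Carter
  - book 3 (Quiet Streets): author_id=4 -> matches Perez
  - book 4 (The Blue Door): author_id=NULL, no match -> kept with NULL
  - book 5 (Empty Rooms): author_id=2 -> matches Lewis
  - book 6 (The Iron Gate): author_id=2 -> matches Lewis
  - book 7 (Distant Shores): author_id=4 -> matches Perez
All 7 rows appear; 1 has NULL author.

SQL:
SELECT a.title, b.name AS author
FROM books a
LEFT JOIN authors b ON a.author_id = b.id

Result:
title           | author
----------------+-------
Falling Leaves  | Carter
Northern Lights | Carter
Quiet Streets   | Perez 
The Blue Door   | NULL  
Empty Rooms     | Lewis 
The Iron Gate   | Lewis 
Distant Shores  | Perez 


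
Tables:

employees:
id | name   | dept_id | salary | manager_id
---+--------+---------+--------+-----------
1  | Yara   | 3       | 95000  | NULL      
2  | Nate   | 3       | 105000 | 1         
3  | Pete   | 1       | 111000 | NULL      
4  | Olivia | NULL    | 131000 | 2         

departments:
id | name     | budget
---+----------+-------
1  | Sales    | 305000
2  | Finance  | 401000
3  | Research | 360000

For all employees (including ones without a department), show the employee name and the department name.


LEFT JOIN keeps every row from employees (the left table); where dept_id has no match in departments, the department columns become NULL. Walk through each employee:
  - employee 1 (Yara): dept_id=3 -> matches Research
  - employee 2 (Nate): dept_id=3 -> matches Research
  - employee 3 (Pete): dept_id=1 -> matches Sales
  - employee 4 (Olivia): dept_id=NULL, no match -> kept with NULL
All 4 rows appear; 1 has NULL department.

SQL:
SELECT a.name, b.name AS department
FROM employees a
LEFT JOIN departments b ON a.dept_id = b.id

Result:
name   | department
-------+-----------
Yara   | Research  
Nate   | Research  
Pete   | Sales     
Olivia | NULL      


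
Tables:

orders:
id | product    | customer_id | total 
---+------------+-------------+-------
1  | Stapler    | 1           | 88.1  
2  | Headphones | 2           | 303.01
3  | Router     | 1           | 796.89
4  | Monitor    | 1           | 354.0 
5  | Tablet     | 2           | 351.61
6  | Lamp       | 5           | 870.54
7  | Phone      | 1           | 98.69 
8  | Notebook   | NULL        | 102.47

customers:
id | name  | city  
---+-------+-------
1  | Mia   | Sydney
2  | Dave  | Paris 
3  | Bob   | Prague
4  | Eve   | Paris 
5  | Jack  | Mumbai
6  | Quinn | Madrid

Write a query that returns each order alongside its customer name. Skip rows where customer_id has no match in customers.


INNER JOIN keeps only orders rows whose customer_id matches an id in customers. Walk through each order:
  - order 1 (Stapler): customer_id=1 -> matches Mia
  - order 2 (Headphones): customer_id=2 -> matches Dave
  - order 3 (Router): customer_id=1 -> matches Mia
  - order 4 (Monitor): customer_id=1 -> matches Mia
  - order 5 (Tablet): customer_id=2 -> matches Dave
  - order 6 (Lamp): customer_id=5 -> matches Jack
  - order 7 (Phone): customer_id=1 -> matches Mia
  - order 8 (Notebook): customer_id=NULL, no match -> dropped
So 1 of 8 rows is dropped.

SQL:
SELECT a.product, b.name AS customer
FROM orders a
INNER JOIN customers b ON a.customer_id = b.id

Result:
product    | customer
-----------+---------
Stapler    | Mia     
Headphones | Dave    
Router     | Mia     
Monitor    | Mia     
Tablet     | Dave    
Lamp       | Jack    
Phone      | Mia     


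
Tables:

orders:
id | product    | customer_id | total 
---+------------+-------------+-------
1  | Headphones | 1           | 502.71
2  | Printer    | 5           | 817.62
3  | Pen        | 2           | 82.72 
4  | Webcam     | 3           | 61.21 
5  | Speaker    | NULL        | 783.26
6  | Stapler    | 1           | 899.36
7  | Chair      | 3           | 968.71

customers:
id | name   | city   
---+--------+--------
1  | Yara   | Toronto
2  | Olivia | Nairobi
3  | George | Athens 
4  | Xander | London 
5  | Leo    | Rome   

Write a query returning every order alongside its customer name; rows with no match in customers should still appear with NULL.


LEFT JOIN keeps every row from orders (the left table); where customer_id has no match in customers, the customer columns become NULL. Walk through each order:
  - order 1 (Headphones): customer_id=1 -> matches Yara
  - order 2 (Printer): customer_id=5 -> matches Leo
  - order 3 (Pen): customer_id=2 -> matches Olivia
  - order 4 (Webcam): customer_id=3 -> matches George
  - order 5 (Speaker): customer_id=NULL, no match -> kept with NULL
  - order 6 (Stapler): customer_id=1 -> matches Yara
  - order 7 (Chair): customer_id=3 -> matches George
All 7 rows appear; 1 has NULL customer.

SQL:
SELECT a.product, b.name AS customer
FROM orders a
LEFT JOIN customers b ON a.customer_id = b.id

Result:
product    | customer
-----------+---------
Headphones | Yara    
Printer    | Leo     
Pen        | Olivia  
Webcam     | George  
Speaker    | NULL    
Stapler    | Yara    
Chair      | George  


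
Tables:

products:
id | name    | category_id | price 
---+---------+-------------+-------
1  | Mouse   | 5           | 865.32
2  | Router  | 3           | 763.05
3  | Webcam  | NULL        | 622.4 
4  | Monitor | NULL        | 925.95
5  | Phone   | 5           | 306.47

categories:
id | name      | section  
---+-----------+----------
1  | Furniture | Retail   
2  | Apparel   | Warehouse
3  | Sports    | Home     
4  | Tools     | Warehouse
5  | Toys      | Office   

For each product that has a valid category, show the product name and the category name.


INNER JOIN keeps only products rows whose category_id matches an id in categories. Walk through each product:
  - product 1 (Mouse): category_id=5 -> matches Toys
  - product 2 (Router): category_id=3 -> matches Sports
  - product 3 (Webcam): category_id=NULL, no match -> dropped
  - product 4 (Monitor): category_id=NULL, no match -> dropped
  - product 5 (Phone): category_id=5 -> matches Toys
So 2 of 5 rows are dropped.

SQL:
SELECT a.name, b.name AS category
FROM products a
INNER JOIN categories b ON a.category_id = b.id

Result:
name   | category
-------+---------
Mouse  | Toys    
Router | Sports  
Phone  | Toys    


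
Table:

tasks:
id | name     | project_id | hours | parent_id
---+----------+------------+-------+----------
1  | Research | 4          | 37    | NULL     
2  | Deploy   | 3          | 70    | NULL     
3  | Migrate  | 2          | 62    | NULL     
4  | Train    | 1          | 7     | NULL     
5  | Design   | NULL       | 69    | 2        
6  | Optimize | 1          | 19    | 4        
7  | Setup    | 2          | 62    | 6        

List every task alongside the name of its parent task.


This is a self-join: tasks is joined to a second copy of itself, matching each row's parent_id to another row's id. Use LEFT JOIN so rows with parent_id=NULL are kept.
  - task 1 (Research): parent_id=NULL -> NULL
  - task 2 (Deploy): parent_id=NULL -> NULL
  - task 3 (Migrate): parent_id=NULL -> NULL
  - task 4 (Train): parent_id=NULL -> NULL
  - task 5 (Design): parent_id=2 -> Deploy
  - task 6 (Optimize): parent_id=4 -> Train
  - task 7 (Setup): parent_id=6 -> Optimize

SQL:
SELECT a.name AS item, b.name AS parent
FROM tasks a
LEFT JOIN tasks b ON a.parent_id = b.id

Result:
item     | parent  
---------+---------
Research | NULL    
Deploy   | NULL    
Migrate  | NULL    
Train    | NULL    
Design   | Deploy  
Optimize | Train   
Setup    | Optimize


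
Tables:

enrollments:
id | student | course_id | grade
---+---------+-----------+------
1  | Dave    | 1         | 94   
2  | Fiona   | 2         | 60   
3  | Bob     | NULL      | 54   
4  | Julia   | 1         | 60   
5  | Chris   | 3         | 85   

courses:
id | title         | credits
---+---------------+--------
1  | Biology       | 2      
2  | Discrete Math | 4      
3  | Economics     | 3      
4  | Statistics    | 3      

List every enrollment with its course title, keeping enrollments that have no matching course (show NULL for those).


LEFT JOIN keeps every row from enrollments (the left table); where course_id has no match in courses, the course columns become NULL. Walk through each enrollment:
  - enrollment 1 (Dave): course_id=1 -> matches Biology
  - enrollment 2 (Fiona): course_id=2 -> matches Discrete Math
  - enrollment 3 (Bob): course_id=NULL, no match -> kept with NULL
  - enrollment 4 (Julia): course_id=1 -> matches Biology
  - enrollment 5 (Chris): course_id=3 -> matches Economics
All 5 rows appear; 1 has NULL course.

SQL:
SELECT a.student, b.title AS course
FROM enrollments a
LEFT JOIN courses b ON a.course_id = b.id

Result:
student | course       
--------+--------------
Dave    | Biology      
Fiona   | Discrete Math
Bob     | NULL         
Julia   | Biology      
Chris   | Economics    


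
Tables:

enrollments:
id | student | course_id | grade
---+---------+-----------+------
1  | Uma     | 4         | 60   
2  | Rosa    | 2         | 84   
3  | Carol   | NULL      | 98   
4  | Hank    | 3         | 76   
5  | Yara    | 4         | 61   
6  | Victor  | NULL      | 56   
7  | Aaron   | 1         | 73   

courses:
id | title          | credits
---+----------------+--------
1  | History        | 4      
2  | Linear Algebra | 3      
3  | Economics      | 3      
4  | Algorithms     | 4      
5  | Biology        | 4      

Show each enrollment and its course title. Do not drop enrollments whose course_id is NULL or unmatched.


LEFT JOIN keeps every row from enrollments (the left table); where course_id has no match in courses, the course columns become NULL. Walk through each enrollment:
  - enrollment 1 (Uma): course_id=4 -> matches Algorithms
  - enrollment 2 (Rosa): course_id=2 -> matches Linear Algebra
  - enrollment 3 (Carol): course_id=NULL, no match -> kept with NULL
  - enrollment 4 (Hank): course_id=3 -> matches Economics
  - enrollment 5 (Yara): course_id=4 -> matches Algorithms
  - enrollment 6 (Victor): course_id=NULL, no match -> kept with NULL
  - enrollment 7 (Aaron): course_id=1 -> matches History
All 7 rows appear; 2 have NULL course.

SQL:
SELECT a.student, b.title AS course
FROM enrollments a
LEFT JOIN courses b ON a.course_id = b.id

Result:
student | course        
--------+---------------
Uma     | Algorithms    
Rosa    | Linear Algebra
Carol   | NULL          
Hank    | Economics     
Yara    | Algorithms    
Victor  | NULL          
Aaron   | History       


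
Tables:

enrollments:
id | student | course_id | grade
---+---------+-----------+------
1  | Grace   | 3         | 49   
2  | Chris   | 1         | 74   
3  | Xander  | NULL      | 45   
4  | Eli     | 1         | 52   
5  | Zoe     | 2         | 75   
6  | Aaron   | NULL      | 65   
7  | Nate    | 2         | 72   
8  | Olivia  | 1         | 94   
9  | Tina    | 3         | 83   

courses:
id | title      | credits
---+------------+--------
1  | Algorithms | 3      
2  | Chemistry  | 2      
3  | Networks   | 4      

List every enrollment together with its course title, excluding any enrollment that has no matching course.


INNER JOIN keeps only enrollments rows whose course_id matches an id in courses. Walk through each enrollment:
  - enrollment 1 (Grace): course_id=3 -> matches Networks
  - enrollment 2 (Chris): course_id=1 -> matches Algorithms
  - enrollment 3 (Xander): course_id=NULL, no match -> dropped
  - enrollment 4 (Eli): course_id=1 -> matches Algorithms
  - enrollment 5 (Zoe): course_id=2 -> matches Chemistry
  - enrollment 6 (Aaron): course_id=NULL, no match -> dropped
  - enrollment 7 (Nate): course_id=2 -> matches Chemistry
  - enrollment 8 (Olivia): course_id=1 -> matches Algorithms
  - enrollment 9 (Tina): course_id=3 -> matches Networks
So 2 of 9 rows are dropped.

SQL:
SELECT a.student, b.title AS course
FROM enrollments a
INNER JOIN courses b ON a.course_id = b.id

Result:
student | course    
--------+-----------
Grace   | Networks  
Chris   | Algorithms
Eli     | Algorithms
Zoe     | Chemistry 
Nate    | Chemistry 
Olivia  | Algorithms
Tina    | Networks  


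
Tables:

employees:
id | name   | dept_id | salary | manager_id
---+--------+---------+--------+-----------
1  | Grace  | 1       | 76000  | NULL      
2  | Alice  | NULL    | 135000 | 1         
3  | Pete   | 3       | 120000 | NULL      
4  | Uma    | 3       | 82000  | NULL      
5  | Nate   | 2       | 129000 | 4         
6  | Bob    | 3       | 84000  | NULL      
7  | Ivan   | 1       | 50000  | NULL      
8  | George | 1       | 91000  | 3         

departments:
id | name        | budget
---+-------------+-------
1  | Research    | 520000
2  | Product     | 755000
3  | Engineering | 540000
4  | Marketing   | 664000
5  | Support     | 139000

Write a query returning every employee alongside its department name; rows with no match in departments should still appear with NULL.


LEFT JOIN keeps every row from employees (the left table); where dept_id has no match in departments, the department columns become NULL. Walk through each employee:
  - employee 1 (Grace): dept_id=1 -> matches Research
  - employee 2 (Alice): dept_id=NULL, no match -> kept with NULL
  - employee 3 (Pete): dept_id=3 -> matches Engineering
  - employee 4 (Uma): dept_id=3 -> matches Engineering
  - employee 5 (Nate): dept_id=2 -> matches Product
  - employee 6 (Bob): dept_id=3 -> matches Engineering
  - employee 7 (Ivan): dept_id=1 -> matches Research
  - employee 8 (George): dept_id=1 -> matches Research
All 8 rows appear; 1 has NULL department.

SQL:
SELECT a.name, b.name AS department
FROM employees a
LEFT JOIN departments b ON a.dept_id = b.id

Result:
name   | department 
-------+------------
Grace  | Research   
Alice  | NULL       
Pete   | Engineering
Uma    | Engineering
Nate   | Product    
Bob    | Engineering
Ivan   | Research   
George | Research   


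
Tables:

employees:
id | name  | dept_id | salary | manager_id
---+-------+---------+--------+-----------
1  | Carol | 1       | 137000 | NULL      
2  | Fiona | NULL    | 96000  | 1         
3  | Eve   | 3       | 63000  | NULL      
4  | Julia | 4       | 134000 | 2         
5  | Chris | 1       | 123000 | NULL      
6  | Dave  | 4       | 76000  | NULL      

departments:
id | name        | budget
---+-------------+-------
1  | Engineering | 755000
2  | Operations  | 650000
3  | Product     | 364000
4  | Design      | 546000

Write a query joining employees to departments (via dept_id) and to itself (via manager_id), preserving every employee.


Two LEFT JOINs from the same base table employees: one to departments via dept_id, one to employees itself via manager_id. Both are LEFT so every employee is preserved.
Match against departments:
  - employee 1 (Carol): dept_id=1 -> matches Engineering
  - employee 2 (Fiona): dept_id=NULL, no match -> kept with NULL
  - employee 3 (Eve): dept_id=3 -> matches Product
  - employee 4 (Julia): dept_id=4 -> matches Design
  - employee 5 (Chris): dept_id=1 -> matches Engineering
  - employee 6 (Dave): dept_id=4 -> matches Design
Match against employees (self):
  - employee 1 (Carol): manager_id=NULL -> NULL
  - employee 2 (Fiona): manager_id=1 -> Carol
  - employee 3 (Eve): manager_id=NULL -> NULL
  - employee 4 (Julia): manager_id=2 -> Fiona
  - employee 5 (Chris): manager_id=NULL -> NULL
  - employee 6 (Dave): manager_id=NULL -> NULL

SQL:
SELECT a.name, b.name AS department, c.name AS manager
FROM employees a
LEFT JOIN departments b ON a.dept_id = b.id
LEFT JOIN employees c ON a.manager_id = c.id

Result:
name  | department  | manager
------+-------------+--------
Carol | Engineering | NULL   
Fiona | NULL        | Carol  
Eve   | Product     | NULL   
Julia | Design      | Fiona  
Chris | Engineering | NULL   
Dave  | Design      | NULL   


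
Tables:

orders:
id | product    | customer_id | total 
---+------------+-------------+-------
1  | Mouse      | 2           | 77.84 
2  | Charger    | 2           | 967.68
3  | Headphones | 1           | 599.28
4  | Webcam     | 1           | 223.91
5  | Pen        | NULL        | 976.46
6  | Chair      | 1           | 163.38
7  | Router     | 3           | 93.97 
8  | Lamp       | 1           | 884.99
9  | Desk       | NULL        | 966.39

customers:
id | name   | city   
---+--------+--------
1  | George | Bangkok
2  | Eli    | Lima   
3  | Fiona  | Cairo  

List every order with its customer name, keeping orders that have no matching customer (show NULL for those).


LEFT JOIN keeps every row from orders (the left table); where customer_id has no match in customers, the customer columns become NULL. Walk through each order:
  - order 1 (Mouse): customer_id=2 -> matches Eli
  - order 2 (Charger): customer_id=2 -> matches Eli
  - order 3 (Headphones): customer_id=1 -> matches George
  - order 4 (Webcam): customer_id=1 -> matches George
  - order 5 (Pen): customer_id=NULL, no match -> kept with NULL
  - order 6 (Chair): customer_id=1 -> matches George
  - order 7 (Router): customer_id=3 -> matches Fiona
  - order 8 (Lamp): customer_id=1 -> matches George
  - order 9 (Desk): customer_id=NULL, no match -> kept with NULL
All 9 rows appear; 2 have NULL customer.

SQL:
SELECT a.product, b.name AS customer
FROM orders a
LEFT JOIN customers b ON a.customer_id = b.id

Result:
product    | customer
-----------+---------
Mouse      | Eli     
Charger    | Eli     
Headphones | George  
Webcam     | George  
Pen        | NULL    
Chair      | George  
Router     | Fiona   
Lamp       | George  
Desk       | NULL    


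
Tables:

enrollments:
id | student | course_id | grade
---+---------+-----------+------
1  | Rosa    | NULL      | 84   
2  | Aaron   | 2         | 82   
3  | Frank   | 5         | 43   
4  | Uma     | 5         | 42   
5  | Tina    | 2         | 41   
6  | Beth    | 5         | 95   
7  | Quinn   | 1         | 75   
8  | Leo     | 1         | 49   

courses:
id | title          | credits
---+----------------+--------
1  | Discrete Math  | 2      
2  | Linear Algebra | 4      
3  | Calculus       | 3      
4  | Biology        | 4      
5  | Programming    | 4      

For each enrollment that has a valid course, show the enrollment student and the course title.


INNER JOIN keeps only enrollments rows whose course_id matches an id in courses. Walk through each enrollment:
  - enrollment 1 (Rosa): course_id=NULL, no match -> dropped
  - enrollment 2 (Aaron): course_id=2 -> matches Linear Algebra
  - enrollment 3 (Frank): course_id=5 -> matches Programming
  - enrollment 4 (Uma): course_id=5 -> matches Programming
  - enrollment 5 (Tina): course_id=2 -> matches Linear Algebra
  - enrollment 6 (Beth): course_id=5 -> matches Programming
  - enrollment 7 (Quinn): course_id=1 -> matches Discrete Math
  - enrollment 8 (Leo): course_id=1 -> matches Discrete Math
So 1 of 8 rows is dropped.

SQL:
SELECT a.student, b.title AS course
FROM enrollments a
INNER JOIN courses b ON a.course_id = b.id

Result:
student | course        
--------+---------------
Aaron   | Linear Algebra
Frank   | Programming   
Uma     | Programming   
Tina    | Linear Algebra
Beth    | Programming   
Quinn   | Discrete Math 
Leo     | Discrete Math 


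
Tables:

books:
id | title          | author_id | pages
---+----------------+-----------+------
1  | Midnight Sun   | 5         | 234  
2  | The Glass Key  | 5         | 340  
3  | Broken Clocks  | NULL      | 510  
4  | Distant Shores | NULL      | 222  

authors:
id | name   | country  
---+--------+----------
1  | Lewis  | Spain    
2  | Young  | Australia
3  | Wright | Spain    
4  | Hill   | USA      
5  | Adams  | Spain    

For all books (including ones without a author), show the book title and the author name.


LEFT JOIN keeps every row from books (the left table); where author_id has no match in authors, the author columns become NULL. Walk through each book:
  - book 1 (Midnight Sun): author_id=5 -> matches Adams
  - book 2 (The Glass Key): author_id=5 -> matches Adams
  - book 3 (Broken Clocks): author_id=NULL, no match -> kept with NULL
  - book 4 (Distant Shores): author_id=NULL, no match -> kept with NULL
All 4 rows appear; 2 have NULL author.

SQL:
SELECT a.title, b.name AS author
FROM books a
LEFT JOIN authors b ON a.author_id = b.id

Result:
title          | author
---------------+-------
Midnight Sun   | Adams 
The Glass Key  | Adams 
Broken Clocks  | NULL  
Distant Shores | NULL  


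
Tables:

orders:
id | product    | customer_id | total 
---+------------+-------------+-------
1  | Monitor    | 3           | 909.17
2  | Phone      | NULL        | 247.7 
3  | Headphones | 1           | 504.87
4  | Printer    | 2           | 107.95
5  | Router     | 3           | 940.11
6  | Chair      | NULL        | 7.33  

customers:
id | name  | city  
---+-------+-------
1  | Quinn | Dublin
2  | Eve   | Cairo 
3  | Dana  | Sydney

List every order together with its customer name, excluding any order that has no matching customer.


INNER JOIN keeps only orders rows whose customer_id matches an id in customers. Walk through each order:
  - order 1 (Monitor): customer_id=3 -> matches Dana
  - order 2 (Phone): customer_id=NULL, no match -> dropped
  - order 3 (Headphones): customer_id=1 -> matches Quinn
  - order 4 (Printer): customer_id=2 -> matches Eve
  - order 5 (Router): customer_id=3 -> matches Dana
  - order 6 (Chair): customer_id=NULL, no match -> dropped
So 2 of 6 rows are dropped.

SQL:
SELECT a.product, b.name AS customer
FROM orders a
INNER JOIN customers b ON a.customer_id = b.id

Result:
product    | customer
-----------+---------
Monitor    | Dana    
Headphones | Quinn   
Printer    | Eve     
Router     | Dana    


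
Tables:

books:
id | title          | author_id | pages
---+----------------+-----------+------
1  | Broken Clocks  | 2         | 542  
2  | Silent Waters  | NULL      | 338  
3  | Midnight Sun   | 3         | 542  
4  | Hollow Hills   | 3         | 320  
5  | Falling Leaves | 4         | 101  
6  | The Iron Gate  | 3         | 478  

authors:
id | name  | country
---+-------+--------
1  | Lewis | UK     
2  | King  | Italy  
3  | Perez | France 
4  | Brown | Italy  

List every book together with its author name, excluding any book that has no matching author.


INNER JOIN keeps only books rows whose author_id matches an id in authors. Walk through each book:
  - book 1 (Broken Clocks): author_id=2 -> matches King
  - book 2 (Silent Waters): author_id=NULL, no match -> dropped
  - book 3 (Midnight Sun): author_id=3 -> matches Perez
  - book 4 (Hollow Hills): author_id=3 -> matches Perez
  - book 5 (Falling Leaves): author_id=4 -> matches Brown
  - book 6 (The Iron Gate): author_id=3 -> matches Perez
So 1 of 6 rows is dropped.

SQL:
SELECT a.title, b.name AS author
FROM books a
INNER JOIN authors b ON a.author_id = b.id

Result:
title          | author
---------------+-------
Broken Clocks  | King  
Midnight Sun   | Perez 
Hollow Hills   | Perez 
Falling Leaves | Brown 
The Iron Gate  | Perez 


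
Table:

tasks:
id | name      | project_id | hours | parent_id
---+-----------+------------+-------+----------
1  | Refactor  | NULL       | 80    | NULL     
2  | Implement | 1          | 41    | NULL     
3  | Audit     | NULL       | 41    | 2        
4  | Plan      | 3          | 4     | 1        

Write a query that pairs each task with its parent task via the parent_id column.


This is a self-join: tasks is joined to a second copy of itself, matching each row's parent_id to another row's id. Use LEFT JOIN so rows with parent_id=NULL are kept.
  - task 1 (Refactor): parent_id=NULL -> NULL
  - task 2 (Implement): parent_id=NULL -> NULL
  - task 3 (Audit): parent_id=2 -> Implement
  - task 4 (Plan): parent_id=1 -> Refactor

SQL:
SELECT a.name AS item, b.name AS parent
FROM tasks a
LEFT JOIN tasks b ON a.parent_id = b.id

Result:
item      | parent   
----------+----------
Refactor  | NULL     
Implement | NULL     
Audit     | Implement
Plan      | Refactor 


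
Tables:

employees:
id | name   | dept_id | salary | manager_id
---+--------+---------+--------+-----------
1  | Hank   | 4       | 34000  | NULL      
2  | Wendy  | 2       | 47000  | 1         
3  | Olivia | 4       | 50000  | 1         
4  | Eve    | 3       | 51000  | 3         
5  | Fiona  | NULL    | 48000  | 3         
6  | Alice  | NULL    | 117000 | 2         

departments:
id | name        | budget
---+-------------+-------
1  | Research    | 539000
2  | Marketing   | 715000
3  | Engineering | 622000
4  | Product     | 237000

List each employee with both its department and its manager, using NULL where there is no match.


Two LEFT JOINs from the same base table employees: one to departments via dept_id, one to employees itself via manager_id. Both are LEFT so every employee is preserved.
Match against departments:
  - employee 1 (Hank): dept_id=4 -> matches Product
  - employee 2 (Wendy): dept_id=2 -> matches Marketing
  - employee 3 (Olivia): dept_id=4 -> matches Product
  - employee 4 (Eve): dept_id=3 -> matches Engineering
  - employee 5 (Fiona): dept_id=NULL, no match -> kept with NULL
  - employee 6 (Alice): dept_id=NULL, no match -> kept with NULL
Match against employees (self):
  - employee 1 (Hank): manager_id=NULL -> NULL
  - employee 2 (Wendy): manager_id=1 -> Hank
  - employee 3 (Olivia): manager_id=1 -> Hank
  - employee 4 (Eve): manager_id=3 -> Olivia
  - employee 5 (Fiona): manager_id=3 -> Olivia
  - employee 6 (Alice): manager_id=2 -> Wendy

SQL:
SELECT a.name, b.name AS department, c.name AS manager
FROM employees a
LEFT JOIN departments b ON a.dept_id = b.id
LEFT JOIN employees c ON a.manager_id = c.id

Result:
name   | department  | manager
-------+-------------+--------
Hank   | Product     | NULL   
Wendy  | Marketing   | Hank   
Olivia | Product     | Hank   
Eve    | Engineering | Olivia 
Fiona  | NULL        | Olivia 
Alice  | NULL        | Wendy  


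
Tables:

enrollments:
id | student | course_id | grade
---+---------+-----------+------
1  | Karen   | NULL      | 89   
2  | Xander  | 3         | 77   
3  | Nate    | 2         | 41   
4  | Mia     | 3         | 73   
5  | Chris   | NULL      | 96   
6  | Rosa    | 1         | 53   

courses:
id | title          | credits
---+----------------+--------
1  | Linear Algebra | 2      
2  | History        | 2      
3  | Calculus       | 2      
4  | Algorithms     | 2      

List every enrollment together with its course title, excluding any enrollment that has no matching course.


INNER JOIN keeps only enrollments rows whose course_id matches an id in courses. Walk through each enrollment:
  - enrollment 1 (Karen): course_id=NULL, no match -> dropped
  - enrollment 2 (Xander): course_id=3 -> matches Calculus
  - enrollment 3 (Nate): course_id=2 -> matches History
  - enrollment 4 (Mia): course_id=3 -> matches Calculus
  - enrollment 5 (Chris): course_id=NULL, no match -> dropped
  - enrollment 6 (Rosa): course_id=1 -> matches Linear Algebra
So 2 of 6 rows are dropped.

SQL:
SELECT a.student, b.title AS course
FROM enrollments a
INNER JOIN courses b ON a.course_id = b.id

Result:
student | course        
--------+---------------
Xander  | Calculus      
Nate    | History       
Mia     | Calculus      
Rosa    | Linear Algebra


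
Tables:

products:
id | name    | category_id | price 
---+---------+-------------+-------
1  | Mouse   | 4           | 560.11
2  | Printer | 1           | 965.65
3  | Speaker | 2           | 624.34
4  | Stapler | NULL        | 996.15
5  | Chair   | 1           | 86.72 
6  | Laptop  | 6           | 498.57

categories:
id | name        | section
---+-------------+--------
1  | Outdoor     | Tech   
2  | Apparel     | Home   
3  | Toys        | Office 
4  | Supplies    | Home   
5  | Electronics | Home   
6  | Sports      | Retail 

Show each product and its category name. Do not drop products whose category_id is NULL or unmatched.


LEFT JOIN keeps every row from products (the left table); where category_id has no match in categories, the category columns become NULL. Walk through each product:
  - product 1 (Mouse): category_id=4 -> matches Supplies
  - product 2 (Printer): category_id=1 -> matches Outdoor
  - product 3 (Speaker): category_id=2 -> matches Apparel
  - product 4 (Stapler): category_id=NULL, no match -> kept with NULL
  - product 5 (Chair): category_id=1 -> matches Outdoor
  - product 6 (Laptop): category_id=6 -> matches Sports
All 6 rows appear; 1 has NULL category.

SQL:
SELECT a.name, b.name AS category
FROM products a
LEFT JOIN categories b ON a.category_id = b.id

Result:
name    | category
--------+---------
Mouse   | Supplies
Printer | Outdoor 
Speaker | Apparel 
Stapler | NULL    
Chair   | Outdoor 
Laptop  | Sports  


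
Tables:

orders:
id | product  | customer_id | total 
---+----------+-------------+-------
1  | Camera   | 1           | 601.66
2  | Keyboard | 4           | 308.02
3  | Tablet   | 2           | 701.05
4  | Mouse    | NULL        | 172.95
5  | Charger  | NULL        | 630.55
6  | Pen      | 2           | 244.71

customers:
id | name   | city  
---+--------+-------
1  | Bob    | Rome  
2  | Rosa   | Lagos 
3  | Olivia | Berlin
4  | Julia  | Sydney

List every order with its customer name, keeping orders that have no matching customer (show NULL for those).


LEFT JOIN keeps every row from orders (the left table); where customer_id has no match in customers, the customer columns become NULL. Walk through each order:
  - order 1 (Camera): customer_id=1 -> matches Bob
  - order 2 (Keyboard): customer_id=4 -> matches Julia
  - order 3 (Tablet): customer_id=2 -> matches Rosa
  - order 4 (Mouse): customer_id=NULL, no match -> kept with NULL
  - order 5 (Charger): customer_id=NULL, no match -> kept with NULL
  - order 6 (Pen): customer_id=2 -> matches Rosa
All 6 rows appear; 2 have NULL customer.

SQL:
SELECT a.product, b.name AS customer
FROM orders a
LEFT JOIN customers b ON a.customer_id = b.id

Result:
product  | customer
---------+---------
Camera   | Bob     
Keyboard | Julia   
Tablet   | Rosa    
Mouse    | NULL    
Charger  | NULL    
Pen      | Rosa    


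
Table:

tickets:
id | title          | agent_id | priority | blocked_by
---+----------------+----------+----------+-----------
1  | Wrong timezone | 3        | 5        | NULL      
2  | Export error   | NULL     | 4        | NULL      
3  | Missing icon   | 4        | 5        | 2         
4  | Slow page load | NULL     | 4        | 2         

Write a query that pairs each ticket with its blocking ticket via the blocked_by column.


This is a self-join: tickets is joined to a second copy of itself, matching each row's blocked_by to another row's id. Use LEFT JOIN so rows with blocked_by=NULL are kept.
  - ticket 1 (Wrong timezone): blocked_by=NULL -> NULL
  - ticket 2 (Export error): blocked_by=NULL -> NULL
  - ticket 3 (Missing icon): blocked_by=2 -> Export error
  - ticket 4 (Slow page load): blocked_by=2 -> Export error

SQL:
SELECT a.title AS item, b.title AS blocked_by
FROM tickets a
LEFT JOIN tickets b ON a.blocked_by = b.id

Result:
item           | blocked_by  
---------------+-------------
Wrong timezone | NULL        
Export error   | NULL        
Missing icon   | Export error
Slow page load | Export error


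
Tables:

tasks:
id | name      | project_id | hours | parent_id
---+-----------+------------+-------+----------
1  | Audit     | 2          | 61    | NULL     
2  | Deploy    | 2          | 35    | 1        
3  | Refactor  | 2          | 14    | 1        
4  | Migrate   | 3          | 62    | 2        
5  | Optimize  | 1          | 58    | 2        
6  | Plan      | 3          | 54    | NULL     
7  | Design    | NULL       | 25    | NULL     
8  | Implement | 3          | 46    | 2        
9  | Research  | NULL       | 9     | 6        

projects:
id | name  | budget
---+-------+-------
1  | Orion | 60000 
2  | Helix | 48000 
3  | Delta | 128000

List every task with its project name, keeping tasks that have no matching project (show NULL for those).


LEFT JOIN keeps every row from tasks (the left table); where project_id has no match in projects, the project columns become NULL. Walk through each task:
  - task 1 (Audit): project_id=2 -> matches Helix
  - task 2 (Deploy): project_id=2 -> matches Helix
  - task 3 (Refactor): project_id=2 -> matches Helix
  - task 4 (Migrate): project_id=3 -> matches Delta
  - task 5 (Optimize): project_id=1 -> matches Orion
  - task 6 (Plan): project_id=3 -> matches Delta
  - task 7 (Design): project_id=NULL, no match -> kept with NULL
  - task 8 (Implement): project_id=3 -> matches Delta
  - task 9 (Research): project_id=NULL, no match -> kept with NULL
All 9 rows appear; 2 have NULL project.

SQL:
SELECT a.name, b.name AS project
FROM tasks a
LEFT JOIN projects b ON a.project_id = b.id

Result:
name      | project
----------+--------
Audit     | Helix  
Deploy    | Helix  
Refactor  | Helix  
Migrate   | Delta  
Optimize  | Orion  
Plan      | Delta  
Design    | NULL   
Implement | Delta  
Research  | NULL   
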